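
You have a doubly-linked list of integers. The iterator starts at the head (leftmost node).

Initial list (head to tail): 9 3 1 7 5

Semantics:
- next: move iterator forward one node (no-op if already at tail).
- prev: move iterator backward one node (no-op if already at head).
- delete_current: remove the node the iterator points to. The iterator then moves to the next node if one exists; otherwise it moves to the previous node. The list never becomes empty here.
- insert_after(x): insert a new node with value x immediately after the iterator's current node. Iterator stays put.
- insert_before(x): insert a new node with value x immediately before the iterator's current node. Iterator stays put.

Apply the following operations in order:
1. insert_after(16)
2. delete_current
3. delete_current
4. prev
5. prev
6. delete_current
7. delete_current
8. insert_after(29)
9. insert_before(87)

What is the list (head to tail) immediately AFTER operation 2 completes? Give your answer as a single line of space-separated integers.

After 1 (insert_after(16)): list=[9, 16, 3, 1, 7, 5] cursor@9
After 2 (delete_current): list=[16, 3, 1, 7, 5] cursor@16

Answer: 16 3 1 7 5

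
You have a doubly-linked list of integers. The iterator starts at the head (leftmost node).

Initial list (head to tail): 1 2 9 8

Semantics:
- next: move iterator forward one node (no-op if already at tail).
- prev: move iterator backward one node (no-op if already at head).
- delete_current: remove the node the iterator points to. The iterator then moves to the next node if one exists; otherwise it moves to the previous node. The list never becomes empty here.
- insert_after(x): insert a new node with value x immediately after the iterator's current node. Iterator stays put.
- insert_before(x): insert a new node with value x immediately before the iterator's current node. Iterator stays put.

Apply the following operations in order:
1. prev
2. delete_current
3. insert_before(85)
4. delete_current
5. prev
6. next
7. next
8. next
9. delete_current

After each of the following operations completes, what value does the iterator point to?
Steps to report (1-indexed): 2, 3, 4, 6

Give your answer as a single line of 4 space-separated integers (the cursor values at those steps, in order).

After 1 (prev): list=[1, 2, 9, 8] cursor@1
After 2 (delete_current): list=[2, 9, 8] cursor@2
After 3 (insert_before(85)): list=[85, 2, 9, 8] cursor@2
After 4 (delete_current): list=[85, 9, 8] cursor@9
After 5 (prev): list=[85, 9, 8] cursor@85
After 6 (next): list=[85, 9, 8] cursor@9
After 7 (next): list=[85, 9, 8] cursor@8
After 8 (next): list=[85, 9, 8] cursor@8
After 9 (delete_current): list=[85, 9] cursor@9

Answer: 2 2 9 9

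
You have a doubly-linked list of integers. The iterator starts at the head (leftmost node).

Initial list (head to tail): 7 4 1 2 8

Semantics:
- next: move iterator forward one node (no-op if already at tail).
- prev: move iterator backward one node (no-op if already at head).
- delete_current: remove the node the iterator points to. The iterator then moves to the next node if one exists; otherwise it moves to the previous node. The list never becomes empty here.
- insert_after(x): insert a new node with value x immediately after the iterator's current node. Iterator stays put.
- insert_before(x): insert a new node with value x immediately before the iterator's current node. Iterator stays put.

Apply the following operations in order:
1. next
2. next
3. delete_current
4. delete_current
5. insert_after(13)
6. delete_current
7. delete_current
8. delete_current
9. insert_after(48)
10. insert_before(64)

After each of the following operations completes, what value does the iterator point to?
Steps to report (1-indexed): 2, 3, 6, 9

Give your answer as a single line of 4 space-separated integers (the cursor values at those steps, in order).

Answer: 1 2 13 7

Derivation:
After 1 (next): list=[7, 4, 1, 2, 8] cursor@4
After 2 (next): list=[7, 4, 1, 2, 8] cursor@1
After 3 (delete_current): list=[7, 4, 2, 8] cursor@2
After 4 (delete_current): list=[7, 4, 8] cursor@8
After 5 (insert_after(13)): list=[7, 4, 8, 13] cursor@8
After 6 (delete_current): list=[7, 4, 13] cursor@13
After 7 (delete_current): list=[7, 4] cursor@4
After 8 (delete_current): list=[7] cursor@7
After 9 (insert_after(48)): list=[7, 48] cursor@7
After 10 (insert_before(64)): list=[64, 7, 48] cursor@7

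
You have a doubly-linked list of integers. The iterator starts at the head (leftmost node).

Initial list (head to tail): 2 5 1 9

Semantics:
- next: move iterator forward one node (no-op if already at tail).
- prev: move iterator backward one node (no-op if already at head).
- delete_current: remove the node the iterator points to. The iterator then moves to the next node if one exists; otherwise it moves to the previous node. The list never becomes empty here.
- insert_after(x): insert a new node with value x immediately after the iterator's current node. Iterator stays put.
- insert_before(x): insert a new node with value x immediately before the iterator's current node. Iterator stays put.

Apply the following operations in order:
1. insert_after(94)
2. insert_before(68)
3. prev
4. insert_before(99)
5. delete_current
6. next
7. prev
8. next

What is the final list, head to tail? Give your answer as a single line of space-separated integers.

After 1 (insert_after(94)): list=[2, 94, 5, 1, 9] cursor@2
After 2 (insert_before(68)): list=[68, 2, 94, 5, 1, 9] cursor@2
After 3 (prev): list=[68, 2, 94, 5, 1, 9] cursor@68
After 4 (insert_before(99)): list=[99, 68, 2, 94, 5, 1, 9] cursor@68
After 5 (delete_current): list=[99, 2, 94, 5, 1, 9] cursor@2
After 6 (next): list=[99, 2, 94, 5, 1, 9] cursor@94
After 7 (prev): list=[99, 2, 94, 5, 1, 9] cursor@2
After 8 (next): list=[99, 2, 94, 5, 1, 9] cursor@94

Answer: 99 2 94 5 1 9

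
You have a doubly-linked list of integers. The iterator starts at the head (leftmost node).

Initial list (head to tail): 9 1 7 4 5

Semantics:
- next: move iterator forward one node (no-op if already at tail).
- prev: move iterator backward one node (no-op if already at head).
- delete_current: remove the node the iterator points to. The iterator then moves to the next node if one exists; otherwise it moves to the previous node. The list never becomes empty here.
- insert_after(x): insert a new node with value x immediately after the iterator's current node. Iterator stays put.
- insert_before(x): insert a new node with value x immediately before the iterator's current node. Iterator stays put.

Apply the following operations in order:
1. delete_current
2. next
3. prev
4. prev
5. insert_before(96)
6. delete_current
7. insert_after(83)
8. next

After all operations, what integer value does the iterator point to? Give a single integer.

After 1 (delete_current): list=[1, 7, 4, 5] cursor@1
After 2 (next): list=[1, 7, 4, 5] cursor@7
After 3 (prev): list=[1, 7, 4, 5] cursor@1
After 4 (prev): list=[1, 7, 4, 5] cursor@1
After 5 (insert_before(96)): list=[96, 1, 7, 4, 5] cursor@1
After 6 (delete_current): list=[96, 7, 4, 5] cursor@7
After 7 (insert_after(83)): list=[96, 7, 83, 4, 5] cursor@7
After 8 (next): list=[96, 7, 83, 4, 5] cursor@83

Answer: 83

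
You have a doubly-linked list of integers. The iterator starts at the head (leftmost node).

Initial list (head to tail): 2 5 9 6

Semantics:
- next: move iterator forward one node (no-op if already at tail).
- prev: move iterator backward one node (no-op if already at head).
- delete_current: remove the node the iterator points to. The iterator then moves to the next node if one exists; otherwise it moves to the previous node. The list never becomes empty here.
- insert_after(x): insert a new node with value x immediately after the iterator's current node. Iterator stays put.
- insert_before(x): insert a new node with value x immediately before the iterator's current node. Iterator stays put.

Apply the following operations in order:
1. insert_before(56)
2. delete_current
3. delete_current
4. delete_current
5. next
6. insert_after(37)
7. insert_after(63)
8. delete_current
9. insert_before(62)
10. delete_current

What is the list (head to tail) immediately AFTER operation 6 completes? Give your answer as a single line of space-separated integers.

Answer: 56 6 37

Derivation:
After 1 (insert_before(56)): list=[56, 2, 5, 9, 6] cursor@2
After 2 (delete_current): list=[56, 5, 9, 6] cursor@5
After 3 (delete_current): list=[56, 9, 6] cursor@9
After 4 (delete_current): list=[56, 6] cursor@6
After 5 (next): list=[56, 6] cursor@6
After 6 (insert_after(37)): list=[56, 6, 37] cursor@6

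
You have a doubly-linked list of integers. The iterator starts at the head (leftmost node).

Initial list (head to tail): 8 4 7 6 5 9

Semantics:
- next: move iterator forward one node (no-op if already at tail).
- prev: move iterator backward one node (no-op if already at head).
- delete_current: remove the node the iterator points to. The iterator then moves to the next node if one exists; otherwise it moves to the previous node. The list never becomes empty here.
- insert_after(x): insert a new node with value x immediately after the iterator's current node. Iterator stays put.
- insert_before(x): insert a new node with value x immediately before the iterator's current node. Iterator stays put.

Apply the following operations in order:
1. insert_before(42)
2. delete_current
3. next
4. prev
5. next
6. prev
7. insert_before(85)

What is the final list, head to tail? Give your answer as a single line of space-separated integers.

Answer: 42 85 4 7 6 5 9

Derivation:
After 1 (insert_before(42)): list=[42, 8, 4, 7, 6, 5, 9] cursor@8
After 2 (delete_current): list=[42, 4, 7, 6, 5, 9] cursor@4
After 3 (next): list=[42, 4, 7, 6, 5, 9] cursor@7
After 4 (prev): list=[42, 4, 7, 6, 5, 9] cursor@4
After 5 (next): list=[42, 4, 7, 6, 5, 9] cursor@7
After 6 (prev): list=[42, 4, 7, 6, 5, 9] cursor@4
After 7 (insert_before(85)): list=[42, 85, 4, 7, 6, 5, 9] cursor@4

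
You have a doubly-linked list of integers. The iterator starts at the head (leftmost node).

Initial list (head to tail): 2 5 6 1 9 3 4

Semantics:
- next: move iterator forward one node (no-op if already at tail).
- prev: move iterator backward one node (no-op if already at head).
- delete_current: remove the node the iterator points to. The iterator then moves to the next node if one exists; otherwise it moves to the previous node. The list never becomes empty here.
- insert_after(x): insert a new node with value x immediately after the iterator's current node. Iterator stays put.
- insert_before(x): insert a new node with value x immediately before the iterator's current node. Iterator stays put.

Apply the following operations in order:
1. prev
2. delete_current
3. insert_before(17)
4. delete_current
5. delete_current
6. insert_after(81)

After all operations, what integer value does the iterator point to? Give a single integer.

After 1 (prev): list=[2, 5, 6, 1, 9, 3, 4] cursor@2
After 2 (delete_current): list=[5, 6, 1, 9, 3, 4] cursor@5
After 3 (insert_before(17)): list=[17, 5, 6, 1, 9, 3, 4] cursor@5
After 4 (delete_current): list=[17, 6, 1, 9, 3, 4] cursor@6
After 5 (delete_current): list=[17, 1, 9, 3, 4] cursor@1
After 6 (insert_after(81)): list=[17, 1, 81, 9, 3, 4] cursor@1

Answer: 1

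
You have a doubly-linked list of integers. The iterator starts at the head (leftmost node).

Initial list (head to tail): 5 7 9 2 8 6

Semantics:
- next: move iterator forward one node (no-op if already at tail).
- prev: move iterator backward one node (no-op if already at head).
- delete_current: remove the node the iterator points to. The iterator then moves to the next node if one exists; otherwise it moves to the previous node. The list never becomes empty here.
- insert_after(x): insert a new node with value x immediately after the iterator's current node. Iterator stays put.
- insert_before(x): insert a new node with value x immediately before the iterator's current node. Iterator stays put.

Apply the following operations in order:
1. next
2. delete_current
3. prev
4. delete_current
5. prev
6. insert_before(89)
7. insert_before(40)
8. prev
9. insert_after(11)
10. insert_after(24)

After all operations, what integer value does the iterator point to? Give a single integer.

Answer: 40

Derivation:
After 1 (next): list=[5, 7, 9, 2, 8, 6] cursor@7
After 2 (delete_current): list=[5, 9, 2, 8, 6] cursor@9
After 3 (prev): list=[5, 9, 2, 8, 6] cursor@5
After 4 (delete_current): list=[9, 2, 8, 6] cursor@9
After 5 (prev): list=[9, 2, 8, 6] cursor@9
After 6 (insert_before(89)): list=[89, 9, 2, 8, 6] cursor@9
After 7 (insert_before(40)): list=[89, 40, 9, 2, 8, 6] cursor@9
After 8 (prev): list=[89, 40, 9, 2, 8, 6] cursor@40
After 9 (insert_after(11)): list=[89, 40, 11, 9, 2, 8, 6] cursor@40
After 10 (insert_after(24)): list=[89, 40, 24, 11, 9, 2, 8, 6] cursor@40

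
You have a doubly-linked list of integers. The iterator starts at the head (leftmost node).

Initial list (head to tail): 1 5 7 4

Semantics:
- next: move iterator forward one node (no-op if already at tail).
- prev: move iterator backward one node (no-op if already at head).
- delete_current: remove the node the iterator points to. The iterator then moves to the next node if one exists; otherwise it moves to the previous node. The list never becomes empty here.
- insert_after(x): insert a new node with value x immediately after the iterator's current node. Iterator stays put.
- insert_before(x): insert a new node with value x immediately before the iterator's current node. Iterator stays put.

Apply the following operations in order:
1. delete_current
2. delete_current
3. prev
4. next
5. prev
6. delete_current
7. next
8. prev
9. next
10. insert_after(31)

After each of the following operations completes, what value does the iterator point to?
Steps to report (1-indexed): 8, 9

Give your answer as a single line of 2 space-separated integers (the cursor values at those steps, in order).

After 1 (delete_current): list=[5, 7, 4] cursor@5
After 2 (delete_current): list=[7, 4] cursor@7
After 3 (prev): list=[7, 4] cursor@7
After 4 (next): list=[7, 4] cursor@4
After 5 (prev): list=[7, 4] cursor@7
After 6 (delete_current): list=[4] cursor@4
After 7 (next): list=[4] cursor@4
After 8 (prev): list=[4] cursor@4
After 9 (next): list=[4] cursor@4
After 10 (insert_after(31)): list=[4, 31] cursor@4

Answer: 4 4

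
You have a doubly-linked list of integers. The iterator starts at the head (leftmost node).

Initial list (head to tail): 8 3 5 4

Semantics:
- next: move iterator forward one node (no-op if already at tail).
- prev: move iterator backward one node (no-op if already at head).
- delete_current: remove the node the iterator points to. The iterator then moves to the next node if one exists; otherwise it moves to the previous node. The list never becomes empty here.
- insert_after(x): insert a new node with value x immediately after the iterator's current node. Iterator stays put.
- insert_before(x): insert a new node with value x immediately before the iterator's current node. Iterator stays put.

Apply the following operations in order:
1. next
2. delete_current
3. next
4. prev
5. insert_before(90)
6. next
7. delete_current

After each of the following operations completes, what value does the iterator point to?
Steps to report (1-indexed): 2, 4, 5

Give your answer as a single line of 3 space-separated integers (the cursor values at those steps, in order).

Answer: 5 5 5

Derivation:
After 1 (next): list=[8, 3, 5, 4] cursor@3
After 2 (delete_current): list=[8, 5, 4] cursor@5
After 3 (next): list=[8, 5, 4] cursor@4
After 4 (prev): list=[8, 5, 4] cursor@5
After 5 (insert_before(90)): list=[8, 90, 5, 4] cursor@5
After 6 (next): list=[8, 90, 5, 4] cursor@4
After 7 (delete_current): list=[8, 90, 5] cursor@5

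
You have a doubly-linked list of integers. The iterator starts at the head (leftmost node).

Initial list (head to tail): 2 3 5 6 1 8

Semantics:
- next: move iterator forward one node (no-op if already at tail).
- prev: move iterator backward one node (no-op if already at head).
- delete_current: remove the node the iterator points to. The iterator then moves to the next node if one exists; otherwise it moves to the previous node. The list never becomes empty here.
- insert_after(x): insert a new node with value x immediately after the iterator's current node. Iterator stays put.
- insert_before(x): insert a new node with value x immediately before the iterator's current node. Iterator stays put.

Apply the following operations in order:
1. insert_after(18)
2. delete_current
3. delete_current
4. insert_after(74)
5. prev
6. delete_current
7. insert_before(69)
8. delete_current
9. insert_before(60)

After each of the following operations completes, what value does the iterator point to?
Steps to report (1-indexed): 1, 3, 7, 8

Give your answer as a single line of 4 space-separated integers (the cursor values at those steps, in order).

Answer: 2 3 74 5

Derivation:
After 1 (insert_after(18)): list=[2, 18, 3, 5, 6, 1, 8] cursor@2
After 2 (delete_current): list=[18, 3, 5, 6, 1, 8] cursor@18
After 3 (delete_current): list=[3, 5, 6, 1, 8] cursor@3
After 4 (insert_after(74)): list=[3, 74, 5, 6, 1, 8] cursor@3
After 5 (prev): list=[3, 74, 5, 6, 1, 8] cursor@3
After 6 (delete_current): list=[74, 5, 6, 1, 8] cursor@74
After 7 (insert_before(69)): list=[69, 74, 5, 6, 1, 8] cursor@74
After 8 (delete_current): list=[69, 5, 6, 1, 8] cursor@5
After 9 (insert_before(60)): list=[69, 60, 5, 6, 1, 8] cursor@5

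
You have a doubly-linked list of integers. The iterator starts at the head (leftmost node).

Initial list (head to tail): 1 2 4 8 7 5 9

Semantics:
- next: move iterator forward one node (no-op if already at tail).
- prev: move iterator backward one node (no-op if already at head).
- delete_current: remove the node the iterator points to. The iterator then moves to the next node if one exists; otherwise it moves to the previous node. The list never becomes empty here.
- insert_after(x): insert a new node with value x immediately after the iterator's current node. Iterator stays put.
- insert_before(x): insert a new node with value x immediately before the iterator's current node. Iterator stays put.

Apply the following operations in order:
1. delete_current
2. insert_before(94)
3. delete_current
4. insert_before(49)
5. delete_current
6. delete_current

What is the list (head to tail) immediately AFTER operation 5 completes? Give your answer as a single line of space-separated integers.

After 1 (delete_current): list=[2, 4, 8, 7, 5, 9] cursor@2
After 2 (insert_before(94)): list=[94, 2, 4, 8, 7, 5, 9] cursor@2
After 3 (delete_current): list=[94, 4, 8, 7, 5, 9] cursor@4
After 4 (insert_before(49)): list=[94, 49, 4, 8, 7, 5, 9] cursor@4
After 5 (delete_current): list=[94, 49, 8, 7, 5, 9] cursor@8

Answer: 94 49 8 7 5 9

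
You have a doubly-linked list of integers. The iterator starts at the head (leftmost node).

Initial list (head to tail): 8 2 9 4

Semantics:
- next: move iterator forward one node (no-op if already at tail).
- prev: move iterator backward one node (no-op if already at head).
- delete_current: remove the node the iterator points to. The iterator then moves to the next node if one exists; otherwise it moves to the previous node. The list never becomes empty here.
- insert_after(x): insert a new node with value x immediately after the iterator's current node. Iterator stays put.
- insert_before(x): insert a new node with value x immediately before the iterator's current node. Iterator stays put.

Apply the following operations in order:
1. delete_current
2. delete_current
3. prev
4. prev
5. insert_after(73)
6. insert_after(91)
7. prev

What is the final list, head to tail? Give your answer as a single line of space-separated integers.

Answer: 9 91 73 4

Derivation:
After 1 (delete_current): list=[2, 9, 4] cursor@2
After 2 (delete_current): list=[9, 4] cursor@9
After 3 (prev): list=[9, 4] cursor@9
After 4 (prev): list=[9, 4] cursor@9
After 5 (insert_after(73)): list=[9, 73, 4] cursor@9
After 6 (insert_after(91)): list=[9, 91, 73, 4] cursor@9
After 7 (prev): list=[9, 91, 73, 4] cursor@9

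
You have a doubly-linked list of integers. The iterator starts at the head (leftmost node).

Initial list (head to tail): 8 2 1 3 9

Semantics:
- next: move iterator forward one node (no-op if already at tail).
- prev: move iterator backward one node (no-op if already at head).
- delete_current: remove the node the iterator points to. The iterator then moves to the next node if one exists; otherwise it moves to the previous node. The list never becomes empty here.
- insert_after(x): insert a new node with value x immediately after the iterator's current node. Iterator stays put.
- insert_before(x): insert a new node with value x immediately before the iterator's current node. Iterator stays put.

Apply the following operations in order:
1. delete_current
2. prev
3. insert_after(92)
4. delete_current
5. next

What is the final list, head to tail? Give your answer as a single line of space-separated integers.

After 1 (delete_current): list=[2, 1, 3, 9] cursor@2
After 2 (prev): list=[2, 1, 3, 9] cursor@2
After 3 (insert_after(92)): list=[2, 92, 1, 3, 9] cursor@2
After 4 (delete_current): list=[92, 1, 3, 9] cursor@92
After 5 (next): list=[92, 1, 3, 9] cursor@1

Answer: 92 1 3 9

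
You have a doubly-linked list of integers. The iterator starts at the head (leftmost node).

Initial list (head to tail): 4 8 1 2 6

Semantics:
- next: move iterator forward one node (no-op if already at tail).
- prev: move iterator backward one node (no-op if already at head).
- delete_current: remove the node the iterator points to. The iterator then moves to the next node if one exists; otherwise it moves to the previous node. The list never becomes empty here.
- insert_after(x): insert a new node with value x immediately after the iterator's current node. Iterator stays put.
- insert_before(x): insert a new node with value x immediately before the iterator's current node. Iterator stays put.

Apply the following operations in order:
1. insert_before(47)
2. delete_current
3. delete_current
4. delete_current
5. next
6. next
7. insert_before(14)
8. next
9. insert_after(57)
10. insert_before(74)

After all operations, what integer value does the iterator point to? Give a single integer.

After 1 (insert_before(47)): list=[47, 4, 8, 1, 2, 6] cursor@4
After 2 (delete_current): list=[47, 8, 1, 2, 6] cursor@8
After 3 (delete_current): list=[47, 1, 2, 6] cursor@1
After 4 (delete_current): list=[47, 2, 6] cursor@2
After 5 (next): list=[47, 2, 6] cursor@6
After 6 (next): list=[47, 2, 6] cursor@6
After 7 (insert_before(14)): list=[47, 2, 14, 6] cursor@6
After 8 (next): list=[47, 2, 14, 6] cursor@6
After 9 (insert_after(57)): list=[47, 2, 14, 6, 57] cursor@6
After 10 (insert_before(74)): list=[47, 2, 14, 74, 6, 57] cursor@6

Answer: 6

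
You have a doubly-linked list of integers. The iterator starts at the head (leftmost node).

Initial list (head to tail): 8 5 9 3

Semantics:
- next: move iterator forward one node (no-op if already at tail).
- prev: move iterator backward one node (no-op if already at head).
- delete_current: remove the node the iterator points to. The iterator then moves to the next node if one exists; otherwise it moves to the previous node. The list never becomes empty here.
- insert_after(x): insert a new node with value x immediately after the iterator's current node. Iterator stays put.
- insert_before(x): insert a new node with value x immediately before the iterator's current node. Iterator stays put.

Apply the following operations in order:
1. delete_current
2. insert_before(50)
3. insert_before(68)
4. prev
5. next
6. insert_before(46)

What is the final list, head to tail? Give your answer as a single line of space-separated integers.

After 1 (delete_current): list=[5, 9, 3] cursor@5
After 2 (insert_before(50)): list=[50, 5, 9, 3] cursor@5
After 3 (insert_before(68)): list=[50, 68, 5, 9, 3] cursor@5
After 4 (prev): list=[50, 68, 5, 9, 3] cursor@68
After 5 (next): list=[50, 68, 5, 9, 3] cursor@5
After 6 (insert_before(46)): list=[50, 68, 46, 5, 9, 3] cursor@5

Answer: 50 68 46 5 9 3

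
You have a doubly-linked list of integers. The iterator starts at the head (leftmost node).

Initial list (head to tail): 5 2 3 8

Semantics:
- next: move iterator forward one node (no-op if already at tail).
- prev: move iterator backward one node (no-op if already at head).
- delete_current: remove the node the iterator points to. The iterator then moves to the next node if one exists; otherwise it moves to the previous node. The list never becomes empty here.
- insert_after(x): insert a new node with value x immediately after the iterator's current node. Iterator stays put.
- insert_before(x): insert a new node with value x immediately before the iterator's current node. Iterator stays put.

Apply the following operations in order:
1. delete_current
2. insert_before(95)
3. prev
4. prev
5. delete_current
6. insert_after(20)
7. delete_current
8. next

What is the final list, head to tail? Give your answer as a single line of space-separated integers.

Answer: 20 3 8

Derivation:
After 1 (delete_current): list=[2, 3, 8] cursor@2
After 2 (insert_before(95)): list=[95, 2, 3, 8] cursor@2
After 3 (prev): list=[95, 2, 3, 8] cursor@95
After 4 (prev): list=[95, 2, 3, 8] cursor@95
After 5 (delete_current): list=[2, 3, 8] cursor@2
After 6 (insert_after(20)): list=[2, 20, 3, 8] cursor@2
After 7 (delete_current): list=[20, 3, 8] cursor@20
After 8 (next): list=[20, 3, 8] cursor@3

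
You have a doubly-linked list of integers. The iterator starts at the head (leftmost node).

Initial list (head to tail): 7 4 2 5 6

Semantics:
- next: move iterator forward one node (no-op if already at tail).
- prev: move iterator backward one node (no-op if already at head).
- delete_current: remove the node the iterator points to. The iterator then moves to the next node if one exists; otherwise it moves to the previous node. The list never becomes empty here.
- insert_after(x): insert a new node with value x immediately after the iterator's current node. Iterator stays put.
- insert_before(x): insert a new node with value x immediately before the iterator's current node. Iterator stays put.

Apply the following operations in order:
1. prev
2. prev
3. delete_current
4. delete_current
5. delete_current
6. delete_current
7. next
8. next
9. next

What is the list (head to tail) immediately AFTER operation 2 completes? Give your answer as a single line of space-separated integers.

Answer: 7 4 2 5 6

Derivation:
After 1 (prev): list=[7, 4, 2, 5, 6] cursor@7
After 2 (prev): list=[7, 4, 2, 5, 6] cursor@7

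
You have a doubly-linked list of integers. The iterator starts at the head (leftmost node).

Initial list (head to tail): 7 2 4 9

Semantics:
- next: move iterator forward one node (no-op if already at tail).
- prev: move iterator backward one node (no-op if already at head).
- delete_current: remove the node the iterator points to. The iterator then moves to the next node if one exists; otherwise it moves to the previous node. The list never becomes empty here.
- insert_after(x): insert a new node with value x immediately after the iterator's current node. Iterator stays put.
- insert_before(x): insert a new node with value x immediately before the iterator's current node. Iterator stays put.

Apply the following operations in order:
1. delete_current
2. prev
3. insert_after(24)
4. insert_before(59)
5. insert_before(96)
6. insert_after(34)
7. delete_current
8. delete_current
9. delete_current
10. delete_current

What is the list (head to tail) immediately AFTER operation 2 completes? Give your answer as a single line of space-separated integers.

Answer: 2 4 9

Derivation:
After 1 (delete_current): list=[2, 4, 9] cursor@2
After 2 (prev): list=[2, 4, 9] cursor@2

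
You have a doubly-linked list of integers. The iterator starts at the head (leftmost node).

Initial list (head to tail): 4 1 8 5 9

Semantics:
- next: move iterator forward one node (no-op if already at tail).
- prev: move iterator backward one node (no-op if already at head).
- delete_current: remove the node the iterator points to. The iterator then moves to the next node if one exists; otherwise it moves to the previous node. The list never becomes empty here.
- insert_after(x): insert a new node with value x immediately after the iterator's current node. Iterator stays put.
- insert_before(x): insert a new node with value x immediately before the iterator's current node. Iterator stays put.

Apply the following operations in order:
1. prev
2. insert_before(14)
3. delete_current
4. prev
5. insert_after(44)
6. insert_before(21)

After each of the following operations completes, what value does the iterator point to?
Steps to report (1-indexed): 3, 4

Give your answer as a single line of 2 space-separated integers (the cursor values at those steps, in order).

Answer: 1 14

Derivation:
After 1 (prev): list=[4, 1, 8, 5, 9] cursor@4
After 2 (insert_before(14)): list=[14, 4, 1, 8, 5, 9] cursor@4
After 3 (delete_current): list=[14, 1, 8, 5, 9] cursor@1
After 4 (prev): list=[14, 1, 8, 5, 9] cursor@14
After 5 (insert_after(44)): list=[14, 44, 1, 8, 5, 9] cursor@14
After 6 (insert_before(21)): list=[21, 14, 44, 1, 8, 5, 9] cursor@14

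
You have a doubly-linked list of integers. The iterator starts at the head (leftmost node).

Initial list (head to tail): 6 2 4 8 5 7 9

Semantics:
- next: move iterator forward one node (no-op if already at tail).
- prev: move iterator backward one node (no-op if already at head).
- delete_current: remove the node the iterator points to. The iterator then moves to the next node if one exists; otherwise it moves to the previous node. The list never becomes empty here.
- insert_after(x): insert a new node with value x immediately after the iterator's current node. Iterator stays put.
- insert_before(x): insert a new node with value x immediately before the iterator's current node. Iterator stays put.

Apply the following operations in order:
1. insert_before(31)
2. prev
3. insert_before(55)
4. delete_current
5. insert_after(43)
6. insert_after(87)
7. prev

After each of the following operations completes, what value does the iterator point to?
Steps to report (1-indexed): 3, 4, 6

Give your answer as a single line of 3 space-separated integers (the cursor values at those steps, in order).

Answer: 31 6 6

Derivation:
After 1 (insert_before(31)): list=[31, 6, 2, 4, 8, 5, 7, 9] cursor@6
After 2 (prev): list=[31, 6, 2, 4, 8, 5, 7, 9] cursor@31
After 3 (insert_before(55)): list=[55, 31, 6, 2, 4, 8, 5, 7, 9] cursor@31
After 4 (delete_current): list=[55, 6, 2, 4, 8, 5, 7, 9] cursor@6
After 5 (insert_after(43)): list=[55, 6, 43, 2, 4, 8, 5, 7, 9] cursor@6
After 6 (insert_after(87)): list=[55, 6, 87, 43, 2, 4, 8, 5, 7, 9] cursor@6
After 7 (prev): list=[55, 6, 87, 43, 2, 4, 8, 5, 7, 9] cursor@55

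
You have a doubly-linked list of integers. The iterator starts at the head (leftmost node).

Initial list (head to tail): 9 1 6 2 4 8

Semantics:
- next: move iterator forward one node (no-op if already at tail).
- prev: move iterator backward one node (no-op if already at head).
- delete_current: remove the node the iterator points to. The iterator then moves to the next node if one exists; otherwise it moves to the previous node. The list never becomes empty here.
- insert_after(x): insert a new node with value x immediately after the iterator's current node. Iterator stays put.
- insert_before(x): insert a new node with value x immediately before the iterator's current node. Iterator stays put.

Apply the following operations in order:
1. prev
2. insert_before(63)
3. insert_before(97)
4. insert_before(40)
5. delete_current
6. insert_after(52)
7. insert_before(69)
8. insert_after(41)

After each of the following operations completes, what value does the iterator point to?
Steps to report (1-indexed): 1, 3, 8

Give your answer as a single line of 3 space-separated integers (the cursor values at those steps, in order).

After 1 (prev): list=[9, 1, 6, 2, 4, 8] cursor@9
After 2 (insert_before(63)): list=[63, 9, 1, 6, 2, 4, 8] cursor@9
After 3 (insert_before(97)): list=[63, 97, 9, 1, 6, 2, 4, 8] cursor@9
After 4 (insert_before(40)): list=[63, 97, 40, 9, 1, 6, 2, 4, 8] cursor@9
After 5 (delete_current): list=[63, 97, 40, 1, 6, 2, 4, 8] cursor@1
After 6 (insert_after(52)): list=[63, 97, 40, 1, 52, 6, 2, 4, 8] cursor@1
After 7 (insert_before(69)): list=[63, 97, 40, 69, 1, 52, 6, 2, 4, 8] cursor@1
After 8 (insert_after(41)): list=[63, 97, 40, 69, 1, 41, 52, 6, 2, 4, 8] cursor@1

Answer: 9 9 1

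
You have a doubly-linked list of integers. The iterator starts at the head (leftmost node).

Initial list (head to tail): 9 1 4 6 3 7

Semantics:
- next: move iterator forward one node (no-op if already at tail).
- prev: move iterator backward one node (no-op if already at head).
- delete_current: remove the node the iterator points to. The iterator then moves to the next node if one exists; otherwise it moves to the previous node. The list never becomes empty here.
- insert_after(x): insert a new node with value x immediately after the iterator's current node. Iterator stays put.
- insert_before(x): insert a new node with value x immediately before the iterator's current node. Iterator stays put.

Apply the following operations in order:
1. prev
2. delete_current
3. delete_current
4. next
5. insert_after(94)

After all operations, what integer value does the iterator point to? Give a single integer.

After 1 (prev): list=[9, 1, 4, 6, 3, 7] cursor@9
After 2 (delete_current): list=[1, 4, 6, 3, 7] cursor@1
After 3 (delete_current): list=[4, 6, 3, 7] cursor@4
After 4 (next): list=[4, 6, 3, 7] cursor@6
After 5 (insert_after(94)): list=[4, 6, 94, 3, 7] cursor@6

Answer: 6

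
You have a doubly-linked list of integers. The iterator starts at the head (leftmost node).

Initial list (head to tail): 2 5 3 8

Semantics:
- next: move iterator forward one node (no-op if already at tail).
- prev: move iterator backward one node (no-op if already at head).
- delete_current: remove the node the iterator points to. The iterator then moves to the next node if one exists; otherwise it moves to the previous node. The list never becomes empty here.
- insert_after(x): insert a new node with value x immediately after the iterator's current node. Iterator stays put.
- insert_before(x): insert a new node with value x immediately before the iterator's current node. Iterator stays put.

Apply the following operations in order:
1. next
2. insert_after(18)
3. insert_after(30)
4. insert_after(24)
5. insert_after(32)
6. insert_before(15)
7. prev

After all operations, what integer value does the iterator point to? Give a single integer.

Answer: 15

Derivation:
After 1 (next): list=[2, 5, 3, 8] cursor@5
After 2 (insert_after(18)): list=[2, 5, 18, 3, 8] cursor@5
After 3 (insert_after(30)): list=[2, 5, 30, 18, 3, 8] cursor@5
After 4 (insert_after(24)): list=[2, 5, 24, 30, 18, 3, 8] cursor@5
After 5 (insert_after(32)): list=[2, 5, 32, 24, 30, 18, 3, 8] cursor@5
After 6 (insert_before(15)): list=[2, 15, 5, 32, 24, 30, 18, 3, 8] cursor@5
After 7 (prev): list=[2, 15, 5, 32, 24, 30, 18, 3, 8] cursor@15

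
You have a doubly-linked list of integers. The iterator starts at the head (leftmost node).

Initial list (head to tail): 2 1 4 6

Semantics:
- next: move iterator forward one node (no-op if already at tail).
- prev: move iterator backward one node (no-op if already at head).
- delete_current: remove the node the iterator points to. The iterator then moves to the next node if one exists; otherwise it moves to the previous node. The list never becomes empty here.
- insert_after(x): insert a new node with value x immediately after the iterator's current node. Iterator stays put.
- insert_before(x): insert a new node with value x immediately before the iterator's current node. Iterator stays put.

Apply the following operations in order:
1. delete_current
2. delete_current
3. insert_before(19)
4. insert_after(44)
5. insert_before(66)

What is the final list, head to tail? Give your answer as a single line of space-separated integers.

After 1 (delete_current): list=[1, 4, 6] cursor@1
After 2 (delete_current): list=[4, 6] cursor@4
After 3 (insert_before(19)): list=[19, 4, 6] cursor@4
After 4 (insert_after(44)): list=[19, 4, 44, 6] cursor@4
After 5 (insert_before(66)): list=[19, 66, 4, 44, 6] cursor@4

Answer: 19 66 4 44 6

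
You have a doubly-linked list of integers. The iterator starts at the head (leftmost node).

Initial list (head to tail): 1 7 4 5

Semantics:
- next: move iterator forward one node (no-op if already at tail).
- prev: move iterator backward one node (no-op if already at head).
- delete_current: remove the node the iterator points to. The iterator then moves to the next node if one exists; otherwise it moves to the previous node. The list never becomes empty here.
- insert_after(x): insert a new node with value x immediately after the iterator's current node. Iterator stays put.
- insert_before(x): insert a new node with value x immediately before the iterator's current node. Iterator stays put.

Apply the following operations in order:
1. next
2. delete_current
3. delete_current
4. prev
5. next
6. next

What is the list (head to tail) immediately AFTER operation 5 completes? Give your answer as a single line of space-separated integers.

After 1 (next): list=[1, 7, 4, 5] cursor@7
After 2 (delete_current): list=[1, 4, 5] cursor@4
After 3 (delete_current): list=[1, 5] cursor@5
After 4 (prev): list=[1, 5] cursor@1
After 5 (next): list=[1, 5] cursor@5

Answer: 1 5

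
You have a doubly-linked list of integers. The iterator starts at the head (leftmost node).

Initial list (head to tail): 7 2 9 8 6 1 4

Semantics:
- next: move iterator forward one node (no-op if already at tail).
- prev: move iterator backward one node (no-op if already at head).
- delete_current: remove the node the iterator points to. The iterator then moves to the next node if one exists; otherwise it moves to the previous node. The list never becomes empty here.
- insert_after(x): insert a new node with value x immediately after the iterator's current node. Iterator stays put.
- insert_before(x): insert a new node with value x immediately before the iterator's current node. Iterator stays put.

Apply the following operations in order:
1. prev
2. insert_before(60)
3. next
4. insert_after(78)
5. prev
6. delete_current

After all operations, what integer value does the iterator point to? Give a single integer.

Answer: 2

Derivation:
After 1 (prev): list=[7, 2, 9, 8, 6, 1, 4] cursor@7
After 2 (insert_before(60)): list=[60, 7, 2, 9, 8, 6, 1, 4] cursor@7
After 3 (next): list=[60, 7, 2, 9, 8, 6, 1, 4] cursor@2
After 4 (insert_after(78)): list=[60, 7, 2, 78, 9, 8, 6, 1, 4] cursor@2
After 5 (prev): list=[60, 7, 2, 78, 9, 8, 6, 1, 4] cursor@7
After 6 (delete_current): list=[60, 2, 78, 9, 8, 6, 1, 4] cursor@2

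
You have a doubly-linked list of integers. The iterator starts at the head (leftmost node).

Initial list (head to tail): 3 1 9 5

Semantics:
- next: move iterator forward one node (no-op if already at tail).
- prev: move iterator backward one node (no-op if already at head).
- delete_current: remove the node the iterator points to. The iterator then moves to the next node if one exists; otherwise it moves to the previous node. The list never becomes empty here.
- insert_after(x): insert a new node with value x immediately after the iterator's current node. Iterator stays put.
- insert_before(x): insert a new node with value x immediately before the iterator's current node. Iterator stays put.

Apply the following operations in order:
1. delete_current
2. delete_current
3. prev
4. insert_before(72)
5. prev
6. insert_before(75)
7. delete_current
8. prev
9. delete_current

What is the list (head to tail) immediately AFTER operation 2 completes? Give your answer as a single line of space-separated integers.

Answer: 9 5

Derivation:
After 1 (delete_current): list=[1, 9, 5] cursor@1
After 2 (delete_current): list=[9, 5] cursor@9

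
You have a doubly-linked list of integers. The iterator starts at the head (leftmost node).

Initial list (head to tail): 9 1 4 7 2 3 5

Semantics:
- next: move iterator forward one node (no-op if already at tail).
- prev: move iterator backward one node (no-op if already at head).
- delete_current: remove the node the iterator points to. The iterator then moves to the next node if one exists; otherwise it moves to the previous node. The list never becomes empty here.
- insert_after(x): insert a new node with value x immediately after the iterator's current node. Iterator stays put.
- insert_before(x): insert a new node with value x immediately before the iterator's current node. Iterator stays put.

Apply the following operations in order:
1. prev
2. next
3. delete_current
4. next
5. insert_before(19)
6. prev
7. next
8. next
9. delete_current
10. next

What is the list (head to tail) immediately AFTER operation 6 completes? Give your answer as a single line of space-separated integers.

Answer: 9 4 19 7 2 3 5

Derivation:
After 1 (prev): list=[9, 1, 4, 7, 2, 3, 5] cursor@9
After 2 (next): list=[9, 1, 4, 7, 2, 3, 5] cursor@1
After 3 (delete_current): list=[9, 4, 7, 2, 3, 5] cursor@4
After 4 (next): list=[9, 4, 7, 2, 3, 5] cursor@7
After 5 (insert_before(19)): list=[9, 4, 19, 7, 2, 3, 5] cursor@7
After 6 (prev): list=[9, 4, 19, 7, 2, 3, 5] cursor@19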